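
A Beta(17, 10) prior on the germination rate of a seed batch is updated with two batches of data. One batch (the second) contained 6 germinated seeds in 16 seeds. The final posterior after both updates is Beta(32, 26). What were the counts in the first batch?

Because Beta–binomial updating is additive in the counts, the combined data contributed (α_post−α_prior, β_post−β_prior) successes and failures.
Total across both batches: 32−17=15 germinated seeds, 26−10=16 non-germinating seeds.
Subtract the second batch: 15−6=9 germinated seeds and 16−10=6 non-germinating seeds.

9 germinated seeds and 6 non-germinating seeds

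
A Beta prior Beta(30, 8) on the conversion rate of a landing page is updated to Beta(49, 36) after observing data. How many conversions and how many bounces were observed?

Beta is conjugate to the binomial likelihood: posterior = Beta(α+s, β+f).
So s = 49 − 30 = 19 and f = 36 − 8 = 28.

19 conversions and 28 bounces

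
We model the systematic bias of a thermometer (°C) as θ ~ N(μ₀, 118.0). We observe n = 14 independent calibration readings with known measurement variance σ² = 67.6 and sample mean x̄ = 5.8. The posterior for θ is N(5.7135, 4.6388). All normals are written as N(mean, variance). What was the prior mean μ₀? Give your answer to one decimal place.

With known observation variance, the Normal–Normal posterior has precision τ_n = τ₀ + n/σ² and mean μ_n = (τ₀μ₀ + (n/σ²)x̄)/τ_n.
Here τ₀ = 1/118.0 = 0.008475 and τ_data = 14/67.6 = 0.207101, so τ_n = 0.215576.
Rearranging for μ₀: μ₀ = (μ_n·τ_n − τ_data·x̄)/τ₀ = (5.7135·0.215576 − 0.207101·5.8) / 0.008475 = 0.030508/0.008475 ≈ 3.6.

μ₀ = 3.6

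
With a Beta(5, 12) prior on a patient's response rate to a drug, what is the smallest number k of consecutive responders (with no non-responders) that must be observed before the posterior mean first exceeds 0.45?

k = 5

After k responders and 0 non-responders the posterior is Beta(5+k, 12), with mean (5+k)/(5+12+k).
Set (5+k)/(17+k) > 0.45 and solve: k > (0.45·17 − 5)/(1 − 0.45) = 4.818.
The smallest integer exceeding 4.818 is 5.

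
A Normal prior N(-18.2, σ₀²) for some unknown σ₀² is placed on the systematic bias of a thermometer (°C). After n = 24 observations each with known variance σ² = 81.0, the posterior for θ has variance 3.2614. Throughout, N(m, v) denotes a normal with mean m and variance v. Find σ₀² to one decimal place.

σ₀² = 96.9

For the Normal–Normal model with known σ², precisions add: τ_n = τ₀ + n/σ².
So 1/σ₀² = 1/3.2614 − 24/81.0 = 0.306617 − 0.296296 = 0.010321.
Hence σ₀² = 1/0.010321 ≈ 96.9.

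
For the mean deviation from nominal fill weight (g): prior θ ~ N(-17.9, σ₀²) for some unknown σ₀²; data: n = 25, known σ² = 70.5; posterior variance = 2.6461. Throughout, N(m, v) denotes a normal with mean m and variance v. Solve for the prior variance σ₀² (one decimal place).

σ₀² = 42.9

Posterior precision equals prior precision plus data precision: 1/σ_n² = 1/σ₀² + n/σ².
So 1/σ₀² = 1/2.6461 − 25/70.5 = 0.377915 − 0.354610 = 0.023305.
Hence σ₀² = 1/0.023305 ≈ 42.9.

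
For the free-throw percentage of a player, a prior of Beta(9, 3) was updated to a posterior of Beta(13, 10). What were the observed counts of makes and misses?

Under Beta–binomial conjugacy the posterior parameters are (a+s, b+f).
Match parameters: s=13−9=4, f=10−3=7.

4 makes and 7 misses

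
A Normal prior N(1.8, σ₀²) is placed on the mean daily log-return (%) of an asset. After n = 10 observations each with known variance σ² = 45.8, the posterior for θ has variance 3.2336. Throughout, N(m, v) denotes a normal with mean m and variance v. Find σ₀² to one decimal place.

σ₀² = 11.0

Posterior precision equals prior precision plus data precision: 1/σ_n² = 1/σ₀² + n/σ².
So 1/σ₀² = 1/3.2336 − 10/45.8 = 0.309253 − 0.218341 = 0.090912.
Hence σ₀² = 1/0.090912 ≈ 11.0.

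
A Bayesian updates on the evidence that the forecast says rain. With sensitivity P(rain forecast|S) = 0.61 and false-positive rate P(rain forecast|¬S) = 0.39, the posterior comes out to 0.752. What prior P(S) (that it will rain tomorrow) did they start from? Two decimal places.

P(S) = 0.66

Bayes' rule in odds form gives O(S|E) = O(S)·[P(E|S)/P(E|¬S)], hence O(S) = O(S|E)/LR.
Posterior odds = 0.752/(1−0.752) = 3.0323. LR = 0.61/0.39 = 1.5641.
Prior odds = 3.0323/1.5641 = 1.9387, so P(S) = 1.9387/(1+1.9387) ≈ 0.66.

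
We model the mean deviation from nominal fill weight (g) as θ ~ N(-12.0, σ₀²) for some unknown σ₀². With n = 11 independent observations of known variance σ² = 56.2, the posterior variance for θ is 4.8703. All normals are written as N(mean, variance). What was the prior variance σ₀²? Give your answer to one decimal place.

For the Normal–Normal model with known σ², precisions add: τ_n = τ₀ + n/σ².
So 1/σ₀² = 1/4.8703 − 11/56.2 = 0.205326 − 0.195730 = 0.009596.
Hence σ₀² = 1/0.009596 ≈ 104.2.

σ₀² = 104.2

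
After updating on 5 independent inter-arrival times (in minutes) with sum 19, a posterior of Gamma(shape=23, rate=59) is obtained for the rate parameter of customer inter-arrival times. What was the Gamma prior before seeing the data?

Gamma(shape=18, rate=40)

For an exponential likelihood with a Gamma(α, β) prior on the rate, n observations with total T give posterior Gamma(α+n, β+T).
So α = 23 − 5 = 18 and β = 59 − 19 = 40.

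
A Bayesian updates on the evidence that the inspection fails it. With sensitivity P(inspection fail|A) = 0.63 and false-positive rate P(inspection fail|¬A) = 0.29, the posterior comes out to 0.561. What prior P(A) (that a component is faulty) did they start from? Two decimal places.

In odds form, posterior odds = prior odds × likelihood ratio, so prior odds = posterior odds ÷ LR.
Posterior odds = 0.561/(1−0.561) = 1.2779. LR = 0.63/0.29 = 2.1724.
Prior odds = 1.2779/2.1724 = 0.5882, so P(A) = 0.5882/(1+0.5882) ≈ 0.37.

P(A) = 0.37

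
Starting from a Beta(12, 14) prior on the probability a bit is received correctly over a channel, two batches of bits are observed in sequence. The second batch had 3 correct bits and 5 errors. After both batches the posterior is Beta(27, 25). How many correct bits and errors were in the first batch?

Sequential conjugate updates are equivalent to a single update on the pooled data, so total successes = posterior α − prior α and total failures = posterior β − prior β.
Total across both batches: 27−12=15 correct bits, 25−14=11 errors.
Subtract the second batch: 15−3=12 correct bits and 11−5=6 errors.

12 correct bits and 6 errors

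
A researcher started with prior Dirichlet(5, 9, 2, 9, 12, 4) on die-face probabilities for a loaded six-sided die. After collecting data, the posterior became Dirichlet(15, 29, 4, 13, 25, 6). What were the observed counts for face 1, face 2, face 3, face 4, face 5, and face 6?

counts (10, 20, 2, 4, 13, 2)

For a Dirichlet(α) prior with multinomial counts c, the posterior is Dirichlet(α + c) componentwise.
Counts are posterior − prior componentwise: 15−5=10, 29−9=20, 4−2=2, 13−9=4, 25−12=13, 6−4=2.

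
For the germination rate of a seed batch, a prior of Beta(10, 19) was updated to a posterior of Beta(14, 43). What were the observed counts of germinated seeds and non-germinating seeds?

4 germinated seeds and 24 non-germinating seeds

Beta is conjugate to the binomial likelihood: posterior = Beta(a+s, b+f).
So s = 14 − 10 = 4 and f = 43 − 19 = 24.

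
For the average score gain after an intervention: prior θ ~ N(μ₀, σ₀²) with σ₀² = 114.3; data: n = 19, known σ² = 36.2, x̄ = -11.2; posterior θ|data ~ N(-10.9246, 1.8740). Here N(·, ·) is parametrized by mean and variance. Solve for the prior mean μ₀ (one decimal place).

μ₀ = 5.6

The posterior mean is a precision-weighted average: μ_n = (τ₀μ₀ + τ_data·x̄)/(τ₀+τ_data), with τ₀=1/σ₀² and τ_data=n/σ².
Here τ₀ = 1/114.3 = 0.008749 and τ_data = 19/36.2 = 0.524862, so τ_n = 0.533611.
Rearranging for μ₀: μ₀ = (μ_n·τ_n − τ_data·x̄)/τ₀ = (-10.9246·0.533611 − 0.524862·-11.2) / 0.008749 = 0.048968/0.008749 ≈ 5.6.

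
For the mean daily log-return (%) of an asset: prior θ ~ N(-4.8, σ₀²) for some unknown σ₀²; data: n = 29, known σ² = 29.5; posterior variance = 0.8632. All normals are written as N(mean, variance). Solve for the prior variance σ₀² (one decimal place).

For the Normal–Normal model with known σ², precisions add: τ_n = τ₀ + n/σ².
So 1/σ₀² = 1/0.8632 − 29/29.5 = 1.158480 − 0.983051 = 0.175429.
Hence σ₀² = 1/0.175429 ≈ 5.7.

σ₀² = 5.7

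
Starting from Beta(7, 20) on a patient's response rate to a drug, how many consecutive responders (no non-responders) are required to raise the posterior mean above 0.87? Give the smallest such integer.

k = 127

After k responders and 0 non-responders the posterior is Beta(7+k, 20), with mean (7+k)/(7+20+k).
Set (7+k)/(27+k) > 0.87 and solve: k > (0.87·27 − 7)/(1 − 0.87) = 126.846.
The smallest integer exceeding 126.846 is 127, and checking k=127: (134)/(154) = 0.8701 > 0.87.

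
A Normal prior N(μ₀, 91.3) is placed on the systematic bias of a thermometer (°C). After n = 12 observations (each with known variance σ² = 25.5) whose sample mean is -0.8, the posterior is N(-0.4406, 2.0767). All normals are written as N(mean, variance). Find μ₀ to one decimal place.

With known observation variance, the Normal–Normal posterior has precision τ_n = τ₀ + n/σ² and mean μ_n = (τ₀μ₀ + (n/σ²)x̄)/τ_n.
Here τ₀ = 1/91.3 = 0.010953 and τ_data = 12/25.5 = 0.470588, so τ_n = 0.481541.
Rearranging for μ₀: μ₀ = (μ_n·τ_n − τ_data·x̄)/τ₀ = (-0.4406·0.481541 − 0.470588·-0.8) / 0.010953 = 0.164303/0.010953 ≈ 15.0.

μ₀ = 15.0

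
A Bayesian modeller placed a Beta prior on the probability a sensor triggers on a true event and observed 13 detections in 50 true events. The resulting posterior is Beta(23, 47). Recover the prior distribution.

Beta(10, 10)

Beta is conjugate to the binomial likelihood: posterior = Beta(a+s, b+f).
So a = 23 − 13 = 10 and b = 47 − 37 = 10.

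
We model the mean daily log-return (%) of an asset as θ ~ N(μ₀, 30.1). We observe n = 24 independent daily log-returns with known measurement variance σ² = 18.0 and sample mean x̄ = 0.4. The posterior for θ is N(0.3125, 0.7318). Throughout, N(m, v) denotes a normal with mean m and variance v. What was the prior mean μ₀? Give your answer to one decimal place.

μ₀ = -3.2

With known observation variance, the Normal–Normal posterior has precision τ_n = τ₀ + n/σ² and mean μ_n = (τ₀μ₀ + (n/σ²)x̄)/τ_n.
Here τ₀ = 1/30.1 = 0.033223 and τ_data = 24/18.0 = 1.333333, so τ_n = 1.366556.
Rearranging for μ₀: μ₀ = (μ_n·τ_n − τ_data·x̄)/τ₀ = (0.3125·1.366556 − 1.333333·0.4) / 0.033223 = -0.106284/0.033223 ≈ -3.2.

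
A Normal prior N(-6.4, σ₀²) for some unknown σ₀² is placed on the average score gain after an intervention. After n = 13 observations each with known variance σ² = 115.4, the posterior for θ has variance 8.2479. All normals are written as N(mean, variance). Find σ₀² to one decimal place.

σ₀² = 116.4

Posterior precision equals prior precision plus data precision: 1/σ_n² = 1/σ₀² + n/σ².
So 1/σ₀² = 1/8.2479 − 13/115.4 = 0.121243 − 0.112652 = 0.008591.
Hence σ₀² = 1/0.008591 ≈ 116.4.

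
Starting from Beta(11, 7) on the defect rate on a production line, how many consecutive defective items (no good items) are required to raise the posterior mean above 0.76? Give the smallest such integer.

k = 12

After k defective items and 0 good items the posterior is Beta(11+k, 7), with mean (11+k)/(11+7+k).
Set (11+k)/(18+k) > 0.76 and solve: k > (0.76·18 − 11)/(1 − 0.76) = 11.167.
The smallest integer exceeding 11.167 is 12, and checking k=12: (23)/(30) = 0.7667 > 0.76.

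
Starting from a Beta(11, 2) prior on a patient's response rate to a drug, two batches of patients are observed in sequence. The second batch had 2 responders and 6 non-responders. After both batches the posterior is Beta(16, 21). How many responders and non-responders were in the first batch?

3 responders and 13 non-responders

Because Beta–binomial updating is additive in the counts, the combined data contributed (α_post−α_prior, β_post−β_prior) successes and failures.
Total across both batches: 16−11=5 responders, 21−2=19 non-responders.
Subtract the second batch: 5−2=3 responders and 19−6=13 non-responders.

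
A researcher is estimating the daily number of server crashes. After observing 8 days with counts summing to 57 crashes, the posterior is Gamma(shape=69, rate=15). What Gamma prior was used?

Gamma–Poisson conjugacy: posterior shape = α + Σxᵢ, posterior rate = β + n.
So α = 69 − 57 = 12 and β = 15 − 8 = 7.

Gamma(shape=12, rate=7)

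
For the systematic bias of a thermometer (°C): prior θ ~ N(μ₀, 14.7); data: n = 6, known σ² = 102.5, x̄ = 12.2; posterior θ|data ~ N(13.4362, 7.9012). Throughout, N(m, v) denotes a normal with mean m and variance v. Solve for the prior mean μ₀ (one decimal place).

The posterior mean is a precision-weighted average: μ_n = (τ₀μ₀ + τ_data·x̄)/(τ₀+τ_data), with τ₀=1/σ₀² and τ_data=n/σ².
Here τ₀ = 1/14.7 = 0.068027 and τ_data = 6/102.5 = 0.058537, so τ_n = 0.126564.
Rearranging for μ₀: μ₀ = (μ_n·τ_n − τ_data·x̄)/τ₀ = (13.4362·0.126564 − 0.058537·12.2) / 0.068027 = 0.986388/0.068027 ≈ 14.5.

μ₀ = 14.5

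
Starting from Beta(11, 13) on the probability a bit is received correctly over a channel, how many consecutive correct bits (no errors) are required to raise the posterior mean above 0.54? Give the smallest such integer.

After k correct bits and 0 errors the posterior is Beta(11+k, 13), with mean (11+k)/(11+13+k).
Set (11+k)/(24+k) > 0.54 and solve: k > (0.54·24 − 11)/(1 − 0.54) = 4.261.
The smallest integer exceeding 4.261 is 5.

k = 5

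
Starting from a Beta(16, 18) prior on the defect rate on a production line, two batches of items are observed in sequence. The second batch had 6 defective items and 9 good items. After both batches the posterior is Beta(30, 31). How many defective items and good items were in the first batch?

Sequential conjugate updates are equivalent to a single update on the pooled data, so total successes = posterior α − prior α and total failures = posterior β − prior β.
Total across both batches: 30−16=14 defective items, 31−18=13 good items.
Subtract the second batch: 14−6=8 defective items and 13−9=4 good items.

8 defective items and 4 good items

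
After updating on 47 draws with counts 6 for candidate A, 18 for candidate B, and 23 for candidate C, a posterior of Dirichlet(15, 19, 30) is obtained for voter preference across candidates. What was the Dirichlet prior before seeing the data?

For a Dirichlet(α) prior with multinomial counts c, the posterior is Dirichlet(α + c) componentwise.
Subtract each count from the matching posterior parameter: 15−6=9, 19−18=1, 30−23=7.

Dirichlet(9, 1, 7)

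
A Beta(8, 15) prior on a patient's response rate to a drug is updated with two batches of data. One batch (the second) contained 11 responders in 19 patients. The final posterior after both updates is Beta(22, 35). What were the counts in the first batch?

Sequential conjugate updates are equivalent to a single update on the pooled data, so total successes = posterior α − prior α and total failures = posterior β − prior β.
Total across both batches: 22−8=14 responders, 35−15=20 non-responders.
Subtract the second batch: 14−11=3 responders and 20−8=12 non-responders.

3 responders and 12 non-responders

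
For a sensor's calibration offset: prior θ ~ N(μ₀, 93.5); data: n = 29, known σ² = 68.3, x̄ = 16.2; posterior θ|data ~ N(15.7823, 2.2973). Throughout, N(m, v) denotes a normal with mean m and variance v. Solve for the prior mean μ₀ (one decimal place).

μ₀ = -0.8

The posterior mean is a precision-weighted average: μ_n = (τ₀μ₀ + τ_data·x̄)/(τ₀+τ_data), with τ₀=1/σ₀² and τ_data=n/σ².
Here τ₀ = 1/93.5 = 0.010695 and τ_data = 29/68.3 = 0.424597, so τ_n = 0.435292.
Rearranging for μ₀: μ₀ = (μ_n·τ_n − τ_data·x̄)/τ₀ = (15.7823·0.435292 − 0.424597·16.2) / 0.010695 = -0.008562/0.010695 ≈ -0.8.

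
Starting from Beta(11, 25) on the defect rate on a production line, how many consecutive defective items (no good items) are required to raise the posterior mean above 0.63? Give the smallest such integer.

After k defective items and 0 good items the posterior is Beta(11+k, 25), with mean (11+k)/(11+25+k).
Set (11+k)/(36+k) > 0.63 and solve: k > (0.63·36 − 11)/(1 − 0.63) = 31.568.
The smallest integer exceeding 31.568 is 32.

k = 32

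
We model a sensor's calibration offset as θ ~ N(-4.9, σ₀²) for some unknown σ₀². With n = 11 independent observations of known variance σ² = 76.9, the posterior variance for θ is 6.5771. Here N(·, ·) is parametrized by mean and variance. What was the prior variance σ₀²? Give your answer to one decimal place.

σ₀² = 111.1

For the Normal–Normal model with known σ², precisions add: τ_n = τ₀ + n/σ².
So 1/σ₀² = 1/6.5771 − 11/76.9 = 0.152043 − 0.143043 = 0.009000.
Hence σ₀² = 1/0.009000 ≈ 111.1.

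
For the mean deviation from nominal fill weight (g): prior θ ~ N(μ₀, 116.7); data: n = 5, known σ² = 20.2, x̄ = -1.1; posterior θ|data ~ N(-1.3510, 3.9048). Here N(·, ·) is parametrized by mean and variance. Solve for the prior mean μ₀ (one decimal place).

The posterior mean is a precision-weighted average: μ_n = (τ₀μ₀ + τ_data·x̄)/(τ₀+τ_data), with τ₀=1/σ₀² and τ_data=n/σ².
Here τ₀ = 1/116.7 = 0.008569 and τ_data = 5/20.2 = 0.247525, so τ_n = 0.256094.
Rearranging for μ₀: μ₀ = (μ_n·τ_n − τ_data·x̄)/τ₀ = (-1.3510·0.256094 − 0.247525·-1.1) / 0.008569 = -0.073705/0.008569 ≈ -8.6.

μ₀ = -8.6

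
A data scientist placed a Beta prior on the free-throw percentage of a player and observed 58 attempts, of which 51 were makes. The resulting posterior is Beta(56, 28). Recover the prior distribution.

Beta(5, 21)

Under Beta–binomial conjugacy the posterior parameters are (α+s, β+f).
So α = 56 − 51 = 5 and β = 28 − 7 = 21.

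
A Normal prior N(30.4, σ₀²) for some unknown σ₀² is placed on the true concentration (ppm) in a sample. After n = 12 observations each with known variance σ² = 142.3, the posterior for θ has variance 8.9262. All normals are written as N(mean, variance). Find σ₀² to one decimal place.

σ₀² = 36.1

Posterior precision equals prior precision plus data precision: 1/σ_n² = 1/σ₀² + n/σ².
So 1/σ₀² = 1/8.9262 − 12/142.3 = 0.112030 − 0.084329 = 0.027701.
Hence σ₀² = 1/0.027701 ≈ 36.1.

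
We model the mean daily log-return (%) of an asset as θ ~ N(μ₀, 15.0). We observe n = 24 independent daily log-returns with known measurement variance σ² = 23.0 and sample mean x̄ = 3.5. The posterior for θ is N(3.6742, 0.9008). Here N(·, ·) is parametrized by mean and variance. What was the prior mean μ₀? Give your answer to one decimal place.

The posterior mean is a precision-weighted average: μ_n = (τ₀μ₀ + τ_data·x̄)/(τ₀+τ_data), with τ₀=1/σ₀² and τ_data=n/σ².
Here τ₀ = 1/15.0 = 0.066667 and τ_data = 24/23.0 = 1.043478, so τ_n = 1.110145.
Rearranging for μ₀: μ₀ = (μ_n·τ_n − τ_data·x̄)/τ₀ = (3.6742·1.110145 − 1.043478·3.5) / 0.066667 = 0.426722/0.066667 ≈ 6.4.

μ₀ = 6.4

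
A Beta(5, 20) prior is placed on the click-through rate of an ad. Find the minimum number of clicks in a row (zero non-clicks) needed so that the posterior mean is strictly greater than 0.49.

After k clicks and 0 non-clicks the posterior is Beta(5+k, 20), with mean (5+k)/(5+20+k).
Set (5+k)/(25+k) > 0.49 and solve: k > (0.49·25 − 5)/(1 − 0.49) = 14.216.
The smallest integer exceeding 14.216 is 15, and checking k=15: (20)/(40) = 0.5000 > 0.49.

k = 15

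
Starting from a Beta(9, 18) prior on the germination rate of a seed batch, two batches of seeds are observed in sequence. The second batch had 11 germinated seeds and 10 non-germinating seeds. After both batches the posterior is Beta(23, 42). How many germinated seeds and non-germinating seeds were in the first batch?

Sequential conjugate updates are equivalent to a single update on the pooled data, so total successes = posterior α − prior α and total failures = posterior β − prior β.
Total across both batches: 23−9=14 germinated seeds, 42−18=24 non-germinating seeds.
Subtract the second batch: 14−11=3 germinated seeds and 24−10=14 non-germinating seeds.

3 germinated seeds and 14 non-germinating seeds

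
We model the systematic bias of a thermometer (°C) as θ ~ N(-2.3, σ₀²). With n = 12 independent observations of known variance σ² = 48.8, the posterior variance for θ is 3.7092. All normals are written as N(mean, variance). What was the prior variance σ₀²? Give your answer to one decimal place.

σ₀² = 42.2

For the Normal–Normal model with known σ², precisions add: τ_n = τ₀ + n/σ².
So 1/σ₀² = 1/3.7092 − 12/48.8 = 0.269600 − 0.245902 = 0.023698.
Hence σ₀² = 1/0.023698 ≈ 42.2.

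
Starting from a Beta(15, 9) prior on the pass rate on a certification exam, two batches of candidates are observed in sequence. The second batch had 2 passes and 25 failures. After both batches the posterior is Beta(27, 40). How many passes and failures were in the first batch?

10 passes and 6 failures

Because Beta–binomial updating is additive in the counts, the combined data contributed (α_post−α_prior, β_post−β_prior) successes and failures.
Total across both batches: 27−15=12 passes, 40−9=31 failures.
Subtract the second batch: 12−2=10 passes and 31−25=6 failures.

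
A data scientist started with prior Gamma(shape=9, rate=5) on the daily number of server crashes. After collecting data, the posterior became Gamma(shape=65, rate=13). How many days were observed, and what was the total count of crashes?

Gamma–Poisson conjugacy: posterior shape = α + Σxᵢ, posterior rate = β + n.
Matching: Σxᵢ = 65 − 9 = 56 and n = 13 − 5 = 8.

n = 8 days with total 56 crashes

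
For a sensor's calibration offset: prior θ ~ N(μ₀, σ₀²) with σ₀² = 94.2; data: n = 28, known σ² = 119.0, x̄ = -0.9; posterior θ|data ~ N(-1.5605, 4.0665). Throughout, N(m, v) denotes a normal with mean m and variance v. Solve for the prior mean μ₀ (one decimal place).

μ₀ = -16.2

The posterior mean is a precision-weighted average: μ_n = (τ₀μ₀ + τ_data·x̄)/(τ₀+τ_data), with τ₀=1/σ₀² and τ_data=n/σ².
Here τ₀ = 1/94.2 = 0.010616 and τ_data = 28/119.0 = 0.235294, so τ_n = 0.245910.
Rearranging for μ₀: μ₀ = (μ_n·τ_n − τ_data·x̄)/τ₀ = (-1.5605·0.245910 − 0.235294·-0.9) / 0.010616 = -0.171978/0.010616 ≈ -16.2.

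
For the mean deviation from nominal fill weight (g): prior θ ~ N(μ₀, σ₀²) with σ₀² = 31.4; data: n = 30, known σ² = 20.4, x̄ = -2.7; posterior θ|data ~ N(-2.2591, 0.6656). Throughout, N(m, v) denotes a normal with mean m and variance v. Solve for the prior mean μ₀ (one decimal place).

The posterior mean is a precision-weighted average: μ_n = (τ₀μ₀ + τ_data·x̄)/(τ₀+τ_data), with τ₀=1/σ₀² and τ_data=n/σ².
Here τ₀ = 1/31.4 = 0.031847 and τ_data = 30/20.4 = 1.470588, so τ_n = 1.502435.
Rearranging for μ₀: μ₀ = (μ_n·τ_n − τ_data·x̄)/τ₀ = (-2.2591·1.502435 − 1.470588·-2.7) / 0.031847 = 0.576437/0.031847 ≈ 18.1.

μ₀ = 18.1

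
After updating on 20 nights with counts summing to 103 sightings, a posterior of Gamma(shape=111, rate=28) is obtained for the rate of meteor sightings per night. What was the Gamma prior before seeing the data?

Gamma(shape=8, rate=8)

A Gamma(α, β) prior (rate parametrization) on a Poisson rate with n observations summing to S gives posterior Gamma(α+S, β+n).
So α = 111 − 103 = 8 and β = 28 − 20 = 8.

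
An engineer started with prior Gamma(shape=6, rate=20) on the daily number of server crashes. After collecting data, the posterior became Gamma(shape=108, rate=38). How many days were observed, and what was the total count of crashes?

Gamma–Poisson conjugacy: posterior shape = α + Σxᵢ, posterior rate = β + n.
Matching: Σxᵢ = 108 − 6 = 102 and n = 38 − 20 = 18.

n = 18 days with total 102 crashes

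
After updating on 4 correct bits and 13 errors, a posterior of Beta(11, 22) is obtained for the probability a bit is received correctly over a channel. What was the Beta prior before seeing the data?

A Beta(α, β) prior with s successes and f failures in binomial data gives a Beta(α+s, β+f) posterior.
So α = 11 − 4 = 7 and β = 22 − 13 = 9.

Beta(7, 9)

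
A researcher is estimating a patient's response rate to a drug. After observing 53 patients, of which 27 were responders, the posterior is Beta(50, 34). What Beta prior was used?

Beta(23, 8)

A Beta(α, β) prior with s successes and f failures in binomial data gives a Beta(α+s, β+f) posterior.
So α = 50 − 27 = 23 and β = 34 − 26 = 8.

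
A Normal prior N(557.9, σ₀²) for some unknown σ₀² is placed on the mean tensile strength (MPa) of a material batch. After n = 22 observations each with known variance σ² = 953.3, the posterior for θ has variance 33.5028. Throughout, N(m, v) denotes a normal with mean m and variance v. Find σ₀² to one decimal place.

σ₀² = 147.7

Posterior precision equals prior precision plus data precision: 1/σ_n² = 1/σ₀² + n/σ².
So 1/σ₀² = 1/33.5028 − 22/953.3 = 0.029848 − 0.023078 = 0.006770.
Hence σ₀² = 1/0.006770 ≈ 147.7.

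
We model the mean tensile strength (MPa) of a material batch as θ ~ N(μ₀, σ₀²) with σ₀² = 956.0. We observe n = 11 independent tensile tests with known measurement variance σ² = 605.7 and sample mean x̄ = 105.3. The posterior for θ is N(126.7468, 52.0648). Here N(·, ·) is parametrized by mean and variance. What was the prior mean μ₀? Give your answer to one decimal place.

μ₀ = 499.1

With known observation variance, the Normal–Normal posterior has precision τ_n = τ₀ + n/σ² and mean μ_n = (τ₀μ₀ + (n/σ²)x̄)/τ_n.
Here τ₀ = 1/956.0 = 0.001046 and τ_data = 11/605.7 = 0.018161, so τ_n = 0.019207.
Rearranging for μ₀: μ₀ = (μ_n·τ_n − τ_data·x̄)/τ₀ = (126.7468·0.019207 − 0.018161·105.3) / 0.001046 = 0.522072/0.001046 ≈ 499.1.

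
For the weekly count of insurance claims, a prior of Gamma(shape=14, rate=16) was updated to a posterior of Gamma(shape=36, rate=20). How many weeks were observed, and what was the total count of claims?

A Gamma(α, β) prior (rate parametrization) on a Poisson rate with n observations summing to S gives posterior Gamma(α+S, β+n).
Matching: Σxᵢ = 36 − 14 = 22 and n = 20 − 16 = 4.

n = 4 weeks with total 22 claims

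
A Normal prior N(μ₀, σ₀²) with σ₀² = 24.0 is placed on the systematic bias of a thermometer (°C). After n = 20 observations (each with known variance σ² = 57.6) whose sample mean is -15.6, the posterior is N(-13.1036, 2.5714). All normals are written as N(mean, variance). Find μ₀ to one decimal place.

μ₀ = 7.7

With known observation variance, the Normal–Normal posterior has precision τ_n = τ₀ + n/σ² and mean μ_n = (τ₀μ₀ + (n/σ²)x̄)/τ_n.
Here τ₀ = 1/24.0 = 0.041667 and τ_data = 20/57.6 = 0.347222, so τ_n = 0.388889.
Rearranging for μ₀: μ₀ = (μ_n·τ_n − τ_data·x̄)/τ₀ = (-13.1036·0.388889 − 0.347222·-15.6) / 0.041667 = 0.320817/0.041667 ≈ 7.7.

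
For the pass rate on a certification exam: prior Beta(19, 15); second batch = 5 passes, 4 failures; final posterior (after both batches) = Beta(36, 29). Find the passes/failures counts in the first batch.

Sequential conjugate updates are equivalent to a single update on the pooled data, so total successes = posterior α − prior α and total failures = posterior β − prior β.
Total across both batches: 36−19=17 passes, 29−15=14 failures.
Subtract the second batch: 17−5=12 passes and 14−4=10 failures.

12 passes and 10 failures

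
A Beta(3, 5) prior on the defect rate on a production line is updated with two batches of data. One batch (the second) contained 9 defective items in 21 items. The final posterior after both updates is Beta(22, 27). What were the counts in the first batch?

10 defective items and 10 good items

Because Beta–binomial updating is additive in the counts, the combined data contributed (α_post−α_prior, β_post−β_prior) successes and failures.
Total across both batches: 22−3=19 defective items, 27−5=22 good items.
Subtract the second batch: 19−9=10 defective items and 22−12=10 good items.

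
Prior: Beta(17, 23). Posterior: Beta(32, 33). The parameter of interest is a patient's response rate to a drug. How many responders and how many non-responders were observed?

Beta is conjugate to the binomial likelihood: posterior = Beta(α+s, β+f).
So s = 32 − 17 = 15 and f = 33 − 23 = 10.

15 responders and 10 non-responders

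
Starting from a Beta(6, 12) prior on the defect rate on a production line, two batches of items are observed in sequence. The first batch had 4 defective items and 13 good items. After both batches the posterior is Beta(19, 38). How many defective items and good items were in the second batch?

9 defective items and 13 good items

Sequential conjugate updates are equivalent to a single update on the pooled data, so total successes = posterior α − prior α and total failures = posterior β − prior β.
Total across both batches: 19−6=13 defective items, 38−12=26 good items.
Subtract the first batch: 13−4=9 defective items and 26−13=13 good items.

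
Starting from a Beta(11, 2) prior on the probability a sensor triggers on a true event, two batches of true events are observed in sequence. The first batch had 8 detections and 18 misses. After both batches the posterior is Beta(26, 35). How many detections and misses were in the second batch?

Sequential conjugate updates are equivalent to a single update on the pooled data, so total successes = posterior α − prior α and total failures = posterior β − prior β.
Total across both batches: 26−11=15 detections, 35−2=33 misses.
Subtract the first batch: 15−8=7 detections and 33−18=15 misses.

7 detections and 15 misses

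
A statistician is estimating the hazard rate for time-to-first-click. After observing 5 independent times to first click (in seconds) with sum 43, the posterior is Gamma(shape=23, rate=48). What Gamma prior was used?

Gamma(shape=18, rate=5)

For an exponential likelihood with a Gamma(α, β) prior on the rate, n observations with total T give posterior Gamma(α+n, β+T).
So α = 23 − 5 = 18 and β = 48 − 43 = 5.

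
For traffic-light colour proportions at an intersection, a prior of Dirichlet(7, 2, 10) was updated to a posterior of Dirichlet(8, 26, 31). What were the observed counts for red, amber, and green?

counts (1, 24, 21)

For a Dirichlet(α) prior with multinomial counts c, the posterior is Dirichlet(α + c) componentwise.
Counts are posterior − prior componentwise: 8−7=1, 26−2=24, 31−10=21.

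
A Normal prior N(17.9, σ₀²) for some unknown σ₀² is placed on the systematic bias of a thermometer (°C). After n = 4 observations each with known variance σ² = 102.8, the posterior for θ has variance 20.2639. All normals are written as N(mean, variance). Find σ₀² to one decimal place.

For the Normal–Normal model with known σ², precisions add: τ_n = τ₀ + n/σ².
So 1/σ₀² = 1/20.2639 − 4/102.8 = 0.049349 − 0.038911 = 0.010438.
Hence σ₀² = 1/0.010438 ≈ 95.8.

σ₀² = 95.8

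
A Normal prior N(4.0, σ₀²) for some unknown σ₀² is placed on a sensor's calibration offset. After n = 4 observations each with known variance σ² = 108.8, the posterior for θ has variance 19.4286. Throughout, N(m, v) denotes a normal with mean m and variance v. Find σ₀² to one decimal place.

Posterior precision equals prior precision plus data precision: 1/σ_n² = 1/σ₀² + n/σ².
So 1/σ₀² = 1/19.4286 − 4/108.8 = 0.051471 − 0.036765 = 0.014706.
Hence σ₀² = 1/0.014706 ≈ 68.0.

σ₀² = 68.0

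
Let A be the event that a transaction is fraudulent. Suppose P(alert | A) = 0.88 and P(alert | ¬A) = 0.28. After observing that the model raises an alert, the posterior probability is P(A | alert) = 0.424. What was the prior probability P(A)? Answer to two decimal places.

In odds form, posterior odds = prior odds × likelihood ratio, so prior odds = posterior odds ÷ LR.
Posterior odds = 0.424/(1−0.424) = 0.7361. LR = 0.88/0.28 = 3.1429.
Prior odds = 0.7361/3.1429 = 0.2342, so P(A) = 0.2342/(1+0.2342) ≈ 0.19.

P(A) = 0.19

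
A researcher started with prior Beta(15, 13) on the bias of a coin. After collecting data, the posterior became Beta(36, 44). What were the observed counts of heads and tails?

21 heads and 31 tails

A Beta(α, β) prior with s successes and f failures in binomial data gives a Beta(α+s, β+f) posterior.
So s = 36 − 15 = 21 and f = 44 − 13 = 31.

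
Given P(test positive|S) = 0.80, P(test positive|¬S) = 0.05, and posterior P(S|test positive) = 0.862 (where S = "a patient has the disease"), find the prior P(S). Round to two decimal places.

Bayes' rule in odds form gives O(S|E) = O(S)·[P(E|S)/P(E|¬S)], hence O(S) = O(S|E)/LR.
Posterior odds = 0.862/(1−0.862) = 6.2464. LR = 0.80/0.05 = 16.0000.
Prior odds = 6.2464/16.0000 = 0.3904, so P(S) = 0.3904/(1+0.3904) ≈ 0.28.

P(S) = 0.28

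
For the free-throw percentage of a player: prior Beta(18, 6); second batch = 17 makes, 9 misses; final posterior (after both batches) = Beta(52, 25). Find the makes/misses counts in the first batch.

Sequential conjugate updates are equivalent to a single update on the pooled data, so total successes = posterior α − prior α and total failures = posterior β − prior β.
Total across both batches: 52−18=34 makes, 25−6=19 misses.
Subtract the second batch: 34−17=17 makes and 19−9=10 misses.

17 makes and 10 misses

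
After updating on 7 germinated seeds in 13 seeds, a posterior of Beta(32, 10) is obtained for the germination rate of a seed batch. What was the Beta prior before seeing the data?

Under Beta–binomial conjugacy the posterior parameters are (α+s, β+f).
So α = 32 − 7 = 25 and β = 10 − 6 = 4.

Beta(25, 4)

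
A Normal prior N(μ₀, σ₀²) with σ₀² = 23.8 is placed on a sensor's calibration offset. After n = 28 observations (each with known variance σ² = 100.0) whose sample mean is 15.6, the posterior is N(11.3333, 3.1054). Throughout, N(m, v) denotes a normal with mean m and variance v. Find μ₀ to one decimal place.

The posterior mean is a precision-weighted average: μ_n = (τ₀μ₀ + τ_data·x̄)/(τ₀+τ_data), with τ₀=1/σ₀² and τ_data=n/σ².
Here τ₀ = 1/23.8 = 0.042017 and τ_data = 28/100.0 = 0.280000, so τ_n = 0.322017.
Rearranging for μ₀: μ₀ = (μ_n·τ_n − τ_data·x̄)/τ₀ = (11.3333·0.322017 − 0.280000·15.6) / 0.042017 = -0.718485/0.042017 ≈ -17.1.

μ₀ = -17.1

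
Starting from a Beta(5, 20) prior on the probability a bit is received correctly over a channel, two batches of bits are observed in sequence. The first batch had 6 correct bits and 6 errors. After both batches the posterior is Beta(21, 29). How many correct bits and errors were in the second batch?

10 correct bits and 3 errors

Because Beta–binomial updating is additive in the counts, the combined data contributed (α_post−α_prior, β_post−β_prior) successes and failures.
Total across both batches: 21−5=16 correct bits, 29−20=9 errors.
Subtract the first batch: 16−6=10 correct bits and 9−6=3 errors.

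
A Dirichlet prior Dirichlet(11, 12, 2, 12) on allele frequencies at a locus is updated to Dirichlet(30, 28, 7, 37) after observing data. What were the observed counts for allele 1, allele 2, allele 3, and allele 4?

For a Dirichlet(α) prior with multinomial counts c, the posterior is Dirichlet(α + c) componentwise.
Counts are posterior − prior componentwise: 30−11=19, 28−12=16, 7−2=5, 37−12=25.

counts (19, 16, 5, 25)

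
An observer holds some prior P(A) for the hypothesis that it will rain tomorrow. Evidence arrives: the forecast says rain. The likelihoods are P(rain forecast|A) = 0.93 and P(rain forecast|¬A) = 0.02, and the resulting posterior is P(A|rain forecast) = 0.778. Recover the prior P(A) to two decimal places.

P(A) = 0.07

In odds form, posterior odds = prior odds × likelihood ratio, so prior odds = posterior odds ÷ LR.
Posterior odds = 0.778/(1−0.778) = 3.5045. LR = 0.93/0.02 = 46.5000.
Prior odds = 3.5045/46.5000 = 0.0754, so P(A) = 0.0754/(1+0.0754) ≈ 0.07.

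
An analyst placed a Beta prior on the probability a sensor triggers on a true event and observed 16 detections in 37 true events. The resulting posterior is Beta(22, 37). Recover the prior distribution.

Beta(6, 16)

Under Beta–binomial conjugacy the posterior parameters are (α+s, β+f).
Subtract the data counts: 22−16=6, 37−21=16.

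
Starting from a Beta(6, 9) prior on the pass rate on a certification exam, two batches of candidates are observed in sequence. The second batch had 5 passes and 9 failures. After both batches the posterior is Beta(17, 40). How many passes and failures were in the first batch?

6 passes and 22 failures

Because Beta–binomial updating is additive in the counts, the combined data contributed (α_post−α_prior, β_post−β_prior) successes and failures.
Total across both batches: 17−6=11 passes, 40−9=31 failures.
Subtract the second batch: 11−5=6 passes and 31−9=22 failures.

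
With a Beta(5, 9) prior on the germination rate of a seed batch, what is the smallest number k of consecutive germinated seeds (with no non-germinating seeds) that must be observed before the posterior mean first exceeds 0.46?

k = 3

After k germinated seeds and 0 non-germinating seeds the posterior is Beta(5+k, 9), with mean (5+k)/(5+9+k).
Set (5+k)/(14+k) > 0.46 and solve: k > (0.46·14 − 5)/(1 − 0.46) = 2.667.
The smallest integer exceeding 2.667 is 3.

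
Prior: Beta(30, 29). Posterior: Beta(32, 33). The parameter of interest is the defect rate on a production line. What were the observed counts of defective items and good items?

2 defective items and 4 good items

A Beta(α, β) prior with s successes and f failures in binomial data gives a Beta(α+s, β+f) posterior.
So s = 32 − 30 = 2 and f = 33 − 29 = 4.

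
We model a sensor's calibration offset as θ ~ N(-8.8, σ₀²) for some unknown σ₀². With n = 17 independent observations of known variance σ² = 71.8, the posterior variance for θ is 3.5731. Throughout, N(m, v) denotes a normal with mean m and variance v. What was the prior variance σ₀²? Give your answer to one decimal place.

For the Normal–Normal model with known σ², precisions add: τ_n = τ₀ + n/σ².
So 1/σ₀² = 1/3.5731 − 17/71.8 = 0.279869 − 0.236769 = 0.043100.
Hence σ₀² = 1/0.043100 ≈ 23.2.

σ₀² = 23.2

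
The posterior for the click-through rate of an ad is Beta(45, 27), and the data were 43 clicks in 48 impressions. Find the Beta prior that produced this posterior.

Beta is conjugate to the binomial likelihood: posterior = Beta(a+s, b+f).
So a = 45 − 43 = 2 and b = 27 − 5 = 22.

Beta(2, 22)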